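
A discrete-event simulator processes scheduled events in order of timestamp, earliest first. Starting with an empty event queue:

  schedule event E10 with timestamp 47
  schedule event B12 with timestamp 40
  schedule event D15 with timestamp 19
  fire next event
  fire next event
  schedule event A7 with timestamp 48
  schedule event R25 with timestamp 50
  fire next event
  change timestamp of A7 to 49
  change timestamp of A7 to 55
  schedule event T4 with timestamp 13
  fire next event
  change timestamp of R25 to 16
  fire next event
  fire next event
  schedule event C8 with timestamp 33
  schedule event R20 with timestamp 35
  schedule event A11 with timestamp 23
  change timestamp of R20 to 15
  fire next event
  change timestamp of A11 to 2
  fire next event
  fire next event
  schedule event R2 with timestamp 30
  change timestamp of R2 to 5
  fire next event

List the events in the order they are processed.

add E10 (timestamp 47) → {E10:47}
add B12 (timestamp 40) → {B12:40, E10:47}
add D15 (timestamp 19) → {D15:19, B12:40, E10:47}
fire next event → D15; now {B12:40, E10:47}
fire next event → B12; now {E10:47}
add A7 (timestamp 48) → {E10:47, A7:48}
add R25 (timestamp 50) → {E10:47, A7:48, R25:50}
fire next event → E10; now {A7:48, R25:50}
update A7 to timestamp 49 → {A7:49, R25:50}
update A7 to timestamp 55 → {R25:50, A7:55}
add T4 (timestamp 13) → {T4:13, R25:50, A7:55}
fire next event → T4; now {R25:50, A7:55}
update R25 to timestamp 16 → {R25:16, A7:55}
fire next event → R25; now {A7:55}
fire next event → A7; now {}
add C8 (timestamp 33) → {C8:33}
add R20 (timestamp 35) → {C8:33, R20:35}
add A11 (timestamp 23) → {A11:23, C8:33, R20:35}
update R20 to timestamp 15 → {R20:15, A11:23, C8:33}
fire next event → R20; now {A11:23, C8:33}
update A11 to timestamp 2 → {A11:2, C8:33}
fire next event → A11; now {C8:33}
fire next event → C8; now {}
add R2 (timestamp 30) → {R2:30}
update R2 to timestamp 5 → {R2:5}
fire next event → R2; now {}

D15 → B12 → E10 → T4 → R25 → A7 → R20 → A11 → C8 → R2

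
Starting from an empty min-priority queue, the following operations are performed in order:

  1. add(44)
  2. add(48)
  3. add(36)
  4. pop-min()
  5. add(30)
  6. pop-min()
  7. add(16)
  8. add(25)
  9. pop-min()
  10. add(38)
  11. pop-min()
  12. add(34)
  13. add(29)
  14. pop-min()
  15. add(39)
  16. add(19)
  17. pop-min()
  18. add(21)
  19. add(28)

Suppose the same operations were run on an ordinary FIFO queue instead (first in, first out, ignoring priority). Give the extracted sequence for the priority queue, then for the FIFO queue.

insert 44 → {44}
insert 48 → {44, 48}
insert 36 → {36, 44, 48}
pop-min → 36; now {44, 48}
insert 30 → {30, 44, 48}
pop-min → 30; now {44, 48}
insert 16 → {16, 44, 48}
insert 25 → {16, 25, 44, 48}
pop-min → 16; now {25, 44, 48}
insert 38 → {25, 38, 44, 48}
pop-min → 25; now {38, 44, 48}
insert 34 → {34, 38, 44, 48}
insert 29 → {29, 34, 38, 44, 48}
pop-min → 29; now {34, 38, 44, 48}
insert 39 → {34, 38, 39, 44, 48}
insert 19 → {19, 34, 38, 39, 44, 48}
pop-min → 19; now {34, 38, 39, 44, 48}
insert 21 → {21, 34, 38, 39, 44, 48}
insert 28 → {21, 28, 34, 38, 39, 44, 48}

priority queue: [36, 30, 16, 25, 29, 19]; FIFO queue: [44, 48, 36, 30, 16, 25]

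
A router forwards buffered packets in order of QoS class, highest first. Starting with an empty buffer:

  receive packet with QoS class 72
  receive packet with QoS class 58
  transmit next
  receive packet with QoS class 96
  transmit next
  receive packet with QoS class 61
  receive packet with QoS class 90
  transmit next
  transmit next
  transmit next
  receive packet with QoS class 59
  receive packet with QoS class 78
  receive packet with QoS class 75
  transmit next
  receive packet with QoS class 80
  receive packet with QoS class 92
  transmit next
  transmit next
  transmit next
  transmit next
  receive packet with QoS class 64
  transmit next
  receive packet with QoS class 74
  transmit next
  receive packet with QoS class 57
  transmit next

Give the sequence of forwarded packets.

insert 72 → {72}
insert 58 → {72, 58}
transmit next → 72; now {58}
insert 96 → {96, 58}
transmit next → 96; now {58}
insert 61 → {61, 58}
insert 90 → {90, 61, 58}
transmit next → 90; now {61, 58}
transmit next → 61; now {58}
transmit next → 58; now {}
insert 59 → {59}
insert 78 → {78, 59}
insert 75 → {78, 75, 59}
transmit next → 78; now {75, 59}
insert 80 → {80, 75, 59}
insert 92 → {92, 80, 75, 59}
transmit next → 92; now {80, 75, 59}
transmit next → 80; now {75, 59}
transmit next → 75; now {59}
transmit next → 59; now {}
insert 64 → {64}
transmit next → 64; now {}
insert 74 → {74}
transmit next → 74; now {}
insert 57 → {57}
transmit next → 57; now {}

72, 96, 90, 61, 58, 78, 92, 80, 75, 59, 64, 74, 57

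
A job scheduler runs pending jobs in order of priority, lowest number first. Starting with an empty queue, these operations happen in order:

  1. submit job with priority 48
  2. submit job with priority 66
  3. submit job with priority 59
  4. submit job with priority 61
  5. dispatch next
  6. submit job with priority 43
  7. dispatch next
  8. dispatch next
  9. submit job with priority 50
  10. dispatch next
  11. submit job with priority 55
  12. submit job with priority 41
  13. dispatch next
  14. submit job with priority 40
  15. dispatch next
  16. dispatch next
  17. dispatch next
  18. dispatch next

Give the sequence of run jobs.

[48, 43, 59, 50, 41, 40, 55, 61, 66]

insert 48 → {48}
insert 66 → {48, 66}
insert 59 → {48, 59, 66}
insert 61 → {48, 59, 61, 66}
dispatch next → 48; now {59, 61, 66}
insert 43 → {43, 59, 61, 66}
dispatch next → 43; now {59, 61, 66}
dispatch next → 59; now {61, 66}
insert 50 → {50, 61, 66}
dispatch next → 50; now {61, 66}
insert 55 → {55, 61, 66}
insert 41 → {41, 55, 61, 66}
dispatch next → 41; now {55, 61, 66}
insert 40 → {40, 55, 61, 66}
dispatch next → 40; now {55, 61, 66}
dispatch next → 55; now {61, 66}
dispatch next → 61; now {66}
dispatch next → 66; now {}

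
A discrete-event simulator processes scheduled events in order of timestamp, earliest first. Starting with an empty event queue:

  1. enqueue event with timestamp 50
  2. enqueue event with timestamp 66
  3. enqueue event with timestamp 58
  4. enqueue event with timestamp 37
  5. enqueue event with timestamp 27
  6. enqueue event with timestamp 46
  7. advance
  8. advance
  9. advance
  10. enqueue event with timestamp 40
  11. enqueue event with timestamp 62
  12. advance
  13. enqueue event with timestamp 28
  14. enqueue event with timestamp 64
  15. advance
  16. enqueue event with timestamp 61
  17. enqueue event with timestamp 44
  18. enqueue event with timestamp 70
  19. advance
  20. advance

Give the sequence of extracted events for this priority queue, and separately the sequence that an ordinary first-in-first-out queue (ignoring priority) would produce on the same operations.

insert 50 → {50}
insert 66 → {50, 66}
insert 58 → {50, 58, 66}
insert 37 → {37, 50, 58, 66}
insert 27 → {27, 37, 50, 58, 66}
insert 46 → {27, 37, 46, 50, 58, 66}
advance → 27; now {37, 46, 50, 58, 66}
advance → 37; now {46, 50, 58, 66}
advance → 46; now {50, 58, 66}
insert 40 → {40, 50, 58, 66}
insert 62 → {40, 50, 58, 62, 66}
advance → 40; now {50, 58, 62, 66}
insert 28 → {28, 50, 58, 62, 66}
insert 64 → {28, 50, 58, 62, 64, 66}
advance → 28; now {50, 58, 62, 64, 66}
insert 61 → {50, 58, 61, 62, 64, 66}
insert 44 → {44, 50, 58, 61, 62, 64, 66}
insert 70 → {44, 50, 58, 61, 62, 64, 66, 70}
advance → 44; now {50, 58, 61, 62, 64, 66, 70}
advance → 50; now {58, 61, 62, 64, 66, 70}

priority queue: [27, 37, 46, 40, 28, 44, 50]; FIFO queue: [50, 66, 58, 37, 27, 46, 40]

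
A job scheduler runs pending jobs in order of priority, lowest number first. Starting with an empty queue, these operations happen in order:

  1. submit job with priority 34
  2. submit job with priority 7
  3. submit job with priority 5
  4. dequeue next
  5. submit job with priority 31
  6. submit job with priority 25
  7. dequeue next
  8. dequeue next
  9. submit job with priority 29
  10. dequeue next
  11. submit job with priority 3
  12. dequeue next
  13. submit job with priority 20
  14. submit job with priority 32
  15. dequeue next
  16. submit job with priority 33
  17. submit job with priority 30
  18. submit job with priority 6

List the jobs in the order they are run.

insert 34 → {34}
insert 7 → {7, 34}
insert 5 → {5, 7, 34}
dequeue next → 5; now {7, 34}
insert 31 → {7, 31, 34}
insert 25 → {7, 25, 31, 34}
dequeue next → 7; now {25, 31, 34}
dequeue next → 25; now {31, 34}
insert 29 → {29, 31, 34}
dequeue next → 29; now {31, 34}
insert 3 → {3, 31, 34}
dequeue next → 3; now {31, 34}
insert 20 → {20, 31, 34}
insert 32 → {20, 31, 32, 34}
dequeue next → 20; now {31, 32, 34}
insert 33 → {31, 32, 33, 34}
insert 30 → {30, 31, 32, 33, 34}
insert 6 → {6, 30, 31, 32, 33, 34}

5, 7, 25, 29, 3, 20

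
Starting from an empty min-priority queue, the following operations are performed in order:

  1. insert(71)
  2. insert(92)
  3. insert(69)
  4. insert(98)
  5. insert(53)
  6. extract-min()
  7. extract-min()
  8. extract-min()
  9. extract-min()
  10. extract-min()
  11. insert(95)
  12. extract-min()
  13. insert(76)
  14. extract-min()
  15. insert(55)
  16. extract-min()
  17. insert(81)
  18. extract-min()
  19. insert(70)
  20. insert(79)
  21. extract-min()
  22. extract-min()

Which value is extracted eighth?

insert 71 → {71}
insert 92 → {71, 92}
insert 69 → {69, 71, 92}
insert 98 → {69, 71, 92, 98}
insert 53 → {53, 69, 71, 92, 98}
extract-min → 53; now {69, 71, 92, 98}
extract-min → 69; now {71, 92, 98}
extract-min → 71; now {92, 98}
extract-min → 92; now {98}
extract-min → 98; now {}
insert 95 → {95}
extract-min → 95; now {}
insert 76 → {76}
extract-min → 76; now {}
insert 55 → {55}
extract-min → 55; now {}
insert 81 → {81}
extract-min → 81; now {}
insert 70 → {70}
insert 79 → {70, 79}
extract-min → 70; now {79}
extract-min → 79; now {}

55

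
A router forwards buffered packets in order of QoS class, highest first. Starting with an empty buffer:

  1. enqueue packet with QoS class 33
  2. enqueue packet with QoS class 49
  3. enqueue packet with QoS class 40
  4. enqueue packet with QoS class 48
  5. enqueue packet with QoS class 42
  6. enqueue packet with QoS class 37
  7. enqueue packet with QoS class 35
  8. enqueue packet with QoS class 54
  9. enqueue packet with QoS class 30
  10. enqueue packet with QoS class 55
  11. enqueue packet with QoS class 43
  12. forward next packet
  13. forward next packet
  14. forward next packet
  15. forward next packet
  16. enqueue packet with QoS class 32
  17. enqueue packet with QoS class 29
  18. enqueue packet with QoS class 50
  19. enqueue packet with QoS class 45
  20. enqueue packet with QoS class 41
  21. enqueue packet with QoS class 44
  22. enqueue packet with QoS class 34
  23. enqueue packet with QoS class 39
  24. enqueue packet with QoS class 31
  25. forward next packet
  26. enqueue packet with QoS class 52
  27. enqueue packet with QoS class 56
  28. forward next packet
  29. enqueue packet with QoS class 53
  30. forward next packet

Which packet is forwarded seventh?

insert 33 → {33}
insert 49 → {49, 33}
insert 40 → {49, 40, 33}
insert 48 → {49, 48, 40, 33}
insert 42 → {49, 48, 42, 40, 33}
insert 37 → {49, 48, 42, 40, 37, 33}
insert 35 → {49, 48, 42, 40, 37, 35, 33}
insert 54 → {54, 49, 48, 42, 40, 37, 35, 33}
insert 30 → {54, 49, 48, 42, 40, 37, 35, 33, 30}
insert 55 → {55, 54, 49, 48, 42, 40, 37, 35, 33, 30}
insert 43 → {55, 54, 49, 48, 43, 42, 40, 37, 35, 33, 30}
forward next packet → 55; now {54, 49, 48, 43, 42, 40, 37, 35, 33, 30}
forward next packet → 54; now {49, 48, 43, 42, 40, 37, 35, 33, 30}
forward next packet → 49; now {48, 43, 42, 40, 37, 35, 33, 30}
forward next packet → 48; now {43, 42, 40, 37, 35, 33, 30}
insert 32 → {43, 42, 40, 37, 35, 33, 32, 30}
insert 29 → {43, 42, 40, 37, 35, 33, 32, 30, 29}
insert 50 → {50, 43, 42, 40, 37, 35, 33, 32, 30, 29}
insert 45 → {50, 45, 43, 42, 40, 37, 35, 33, 32, 30, 29}
insert 41 → {50, 45, 43, 42, 41, 40, 37, 35, 33, 32, 30, 29}
insert 44 → {50, 45, 44, 43, 42, 41, 40, 37, 35, 33, 32, 30, 29}
insert 34 → {50, 45, 44, 43, 42, 41, 40, 37, 35, 34, 33, 32, 30, 29}
insert 39 → {50, 45, 44, 43, 42, 41, 40, 39, 37, 35, 34, 33, 32, 30, 29}
insert 31 → {50, 45, 44, 43, 42, 41, 40, 39, 37, 35, 34, 33, 32, 31, 30, 29}
forward next packet → 50; now {45, 44, 43, 42, 41, 40, 39, 37, 35, 34, 33, 32, 31, 30, 29}
insert 52 → {52, 45, 44, 43, 42, 41, 40, 39, 37, 35, 34, 33, 32, 31, 30, 29}
insert 56 → {56, 52, 45, 44, 43, 42, 41, 40, 39, 37, 35, 34, 33, 32, 31, 30, 29}
forward next packet → 56; now {52, 45, 44, 43, 42, 41, 40, 39, 37, 35, 34, 33, 32, 31, 30, 29}
insert 53 → {53, 52, 45, 44, 43, 42, 41, 40, 39, 37, 35, 34, 33, 32, 31, 30, 29}
forward next packet → 53; now {52, 45, 44, 43, 42, 41, 40, 39, 37, 35, 34, 33, 32, 31, 30, 29}

53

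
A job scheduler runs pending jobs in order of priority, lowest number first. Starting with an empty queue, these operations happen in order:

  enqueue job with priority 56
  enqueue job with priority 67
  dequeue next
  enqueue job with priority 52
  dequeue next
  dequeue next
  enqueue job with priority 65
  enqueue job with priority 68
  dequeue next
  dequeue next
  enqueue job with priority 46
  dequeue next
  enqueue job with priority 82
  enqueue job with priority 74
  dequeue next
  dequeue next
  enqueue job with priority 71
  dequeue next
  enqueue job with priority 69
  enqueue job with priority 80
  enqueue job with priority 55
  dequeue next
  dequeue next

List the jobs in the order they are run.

56, 52, 67, 65, 68, 46, 74, 82, 71, 55, 69

insert 56 → {56}
insert 67 → {56, 67}
dequeue next → 56; now {67}
insert 52 → {52, 67}
dequeue next → 52; now {67}
dequeue next → 67; now {}
insert 65 → {65}
insert 68 → {65, 68}
dequeue next → 65; now {68}
dequeue next → 68; now {}
insert 46 → {46}
dequeue next → 46; now {}
insert 82 → {82}
insert 74 → {74, 82}
dequeue next → 74; now {82}
dequeue next → 82; now {}
insert 71 → {71}
dequeue next → 71; now {}
insert 69 → {69}
insert 80 → {69, 80}
insert 55 → {55, 69, 80}
dequeue next → 55; now {69, 80}
dequeue next → 69; now {80}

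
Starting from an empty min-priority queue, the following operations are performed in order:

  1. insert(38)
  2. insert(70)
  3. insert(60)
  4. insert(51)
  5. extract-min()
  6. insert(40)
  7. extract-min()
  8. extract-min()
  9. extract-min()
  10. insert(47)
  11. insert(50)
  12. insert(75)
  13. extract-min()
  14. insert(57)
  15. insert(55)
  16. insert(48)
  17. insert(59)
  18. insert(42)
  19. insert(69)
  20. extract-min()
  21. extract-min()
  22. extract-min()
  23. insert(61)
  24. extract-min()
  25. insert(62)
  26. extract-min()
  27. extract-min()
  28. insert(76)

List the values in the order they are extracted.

[38, 40, 51, 60, 47, 42, 48, 50, 55, 57, 59]

insert 38 → {38}
insert 70 → {38, 70}
insert 60 → {38, 60, 70}
insert 51 → {38, 51, 60, 70}
extract-min → 38; now {51, 60, 70}
insert 40 → {40, 51, 60, 70}
extract-min → 40; now {51, 60, 70}
extract-min → 51; now {60, 70}
extract-min → 60; now {70}
insert 47 → {47, 70}
insert 50 → {47, 50, 70}
insert 75 → {47, 50, 70, 75}
extract-min → 47; now {50, 70, 75}
insert 57 → {50, 57, 70, 75}
insert 55 → {50, 55, 57, 70, 75}
insert 48 → {48, 50, 55, 57, 70, 75}
insert 59 → {48, 50, 55, 57, 59, 70, 75}
insert 42 → {42, 48, 50, 55, 57, 59, 70, 75}
insert 69 → {42, 48, 50, 55, 57, 59, 69, 70, 75}
extract-min → 42; now {48, 50, 55, 57, 59, 69, 70, 75}
extract-min → 48; now {50, 55, 57, 59, 69, 70, 75}
extract-min → 50; now {55, 57, 59, 69, 70, 75}
insert 61 → {55, 57, 59, 61, 69, 70, 75}
extract-min → 55; now {57, 59, 61, 69, 70, 75}
insert 62 → {57, 59, 61, 62, 69, 70, 75}
extract-min → 57; now {59, 61, 62, 69, 70, 75}
extract-min → 59; now {61, 62, 69, 70, 75}
insert 76 → {61, 62, 69, 70, 75, 76}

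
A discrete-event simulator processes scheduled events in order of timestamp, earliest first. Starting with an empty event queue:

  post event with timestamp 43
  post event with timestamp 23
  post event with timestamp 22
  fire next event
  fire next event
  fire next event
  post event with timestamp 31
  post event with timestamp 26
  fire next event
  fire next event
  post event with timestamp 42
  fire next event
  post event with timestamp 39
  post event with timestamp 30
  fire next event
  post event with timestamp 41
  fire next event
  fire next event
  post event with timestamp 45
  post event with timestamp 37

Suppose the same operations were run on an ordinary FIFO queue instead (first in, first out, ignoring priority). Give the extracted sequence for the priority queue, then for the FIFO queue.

insert 43 → {43}
insert 23 → {23, 43}
insert 22 → {22, 23, 43}
fire next event → 22; now {23, 43}
fire next event → 23; now {43}
fire next event → 43; now {}
insert 31 → {31}
insert 26 → {26, 31}
fire next event → 26; now {31}
fire next event → 31; now {}
insert 42 → {42}
fire next event → 42; now {}
insert 39 → {39}
insert 30 → {30, 39}
fire next event → 30; now {39}
insert 41 → {39, 41}
fire next event → 39; now {41}
fire next event → 41; now {}
insert 45 → {45}
insert 37 → {37, 45}

priority queue: [22, 23, 43, 26, 31, 42, 30, 39, 41]; FIFO queue: 43, 23, 22, 31, 26, 42, 39, 30, 41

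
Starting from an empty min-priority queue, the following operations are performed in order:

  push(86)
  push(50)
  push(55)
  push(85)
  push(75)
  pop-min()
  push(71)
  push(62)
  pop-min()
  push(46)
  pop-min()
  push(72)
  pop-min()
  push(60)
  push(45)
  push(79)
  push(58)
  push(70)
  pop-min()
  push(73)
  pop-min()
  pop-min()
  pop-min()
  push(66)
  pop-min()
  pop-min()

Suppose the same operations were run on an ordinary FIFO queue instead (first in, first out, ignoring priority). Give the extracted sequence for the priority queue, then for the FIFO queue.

insert 86 → {86}
insert 50 → {50, 86}
insert 55 → {50, 55, 86}
insert 85 → {50, 55, 85, 86}
insert 75 → {50, 55, 75, 85, 86}
pop-min → 50; now {55, 75, 85, 86}
insert 71 → {55, 71, 75, 85, 86}
insert 62 → {55, 62, 71, 75, 85, 86}
pop-min → 55; now {62, 71, 75, 85, 86}
insert 46 → {46, 62, 71, 75, 85, 86}
pop-min → 46; now {62, 71, 75, 85, 86}
insert 72 → {62, 71, 72, 75, 85, 86}
pop-min → 62; now {71, 72, 75, 85, 86}
insert 60 → {60, 71, 72, 75, 85, 86}
insert 45 → {45, 60, 71, 72, 75, 85, 86}
insert 79 → {45, 60, 71, 72, 75, 79, 85, 86}
insert 58 → {45, 58, 60, 71, 72, 75, 79, 85, 86}
insert 70 → {45, 58, 60, 70, 71, 72, 75, 79, 85, 86}
pop-min → 45; now {58, 60, 70, 71, 72, 75, 79, 85, 86}
insert 73 → {58, 60, 70, 71, 72, 73, 75, 79, 85, 86}
pop-min → 58; now {60, 70, 71, 72, 73, 75, 79, 85, 86}
pop-min → 60; now {70, 71, 72, 73, 75, 79, 85, 86}
pop-min → 70; now {71, 72, 73, 75, 79, 85, 86}
insert 66 → {66, 71, 72, 73, 75, 79, 85, 86}
pop-min → 66; now {71, 72, 73, 75, 79, 85, 86}
pop-min → 71; now {72, 73, 75, 79, 85, 86}

priority queue: 50 → 55 → 46 → 62 → 45 → 58 → 60 → 70 → 66 → 71; FIFO queue: 86 → 50 → 55 → 85 → 75 → 71 → 62 → 46 → 72 → 60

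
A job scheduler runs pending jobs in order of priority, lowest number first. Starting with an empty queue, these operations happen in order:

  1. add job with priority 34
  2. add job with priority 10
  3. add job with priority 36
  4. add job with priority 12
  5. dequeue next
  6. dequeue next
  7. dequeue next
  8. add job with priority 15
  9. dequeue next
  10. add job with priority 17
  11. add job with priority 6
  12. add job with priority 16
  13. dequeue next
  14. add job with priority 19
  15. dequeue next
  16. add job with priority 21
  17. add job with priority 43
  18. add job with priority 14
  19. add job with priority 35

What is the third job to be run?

insert 34 → {34}
insert 10 → {10, 34}
insert 36 → {10, 34, 36}
insert 12 → {10, 12, 34, 36}
dequeue next → 10; now {12, 34, 36}
dequeue next → 12; now {34, 36}
dequeue next → 34; now {36}
insert 15 → {15, 36}
dequeue next → 15; now {36}
insert 17 → {17, 36}
insert 6 → {6, 17, 36}
insert 16 → {6, 16, 17, 36}
dequeue next → 6; now {16, 17, 36}
insert 19 → {16, 17, 19, 36}
dequeue next → 16; now {17, 19, 36}
insert 21 → {17, 19, 21, 36}
insert 43 → {17, 19, 21, 36, 43}
insert 14 → {14, 17, 19, 21, 36, 43}
insert 35 → {14, 17, 19, 21, 35, 36, 43}

34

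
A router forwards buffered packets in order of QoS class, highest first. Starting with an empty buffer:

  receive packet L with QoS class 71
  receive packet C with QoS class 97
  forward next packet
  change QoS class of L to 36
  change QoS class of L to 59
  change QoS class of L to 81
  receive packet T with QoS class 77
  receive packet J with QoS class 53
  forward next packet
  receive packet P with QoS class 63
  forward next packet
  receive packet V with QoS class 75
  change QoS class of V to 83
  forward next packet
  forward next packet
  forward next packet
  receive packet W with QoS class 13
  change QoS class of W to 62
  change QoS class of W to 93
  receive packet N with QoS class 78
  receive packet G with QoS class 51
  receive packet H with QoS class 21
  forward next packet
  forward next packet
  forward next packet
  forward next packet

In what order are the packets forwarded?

C, L, T, V, P, J, W, N, G, H

add L (QoS class 71) → {L:71}
add C (QoS class 97) → {C:97, L:71}
forward next packet → C; now {L:71}
update L to QoS class 36 → {L:36}
update L to QoS class 59 → {L:59}
update L to QoS class 81 → {L:81}
add T (QoS class 77) → {L:81, T:77}
add J (QoS class 53) → {L:81, T:77, J:53}
forward next packet → L; now {T:77, J:53}
add P (QoS class 63) → {T:77, P:63, J:53}
forward next packet → T; now {P:63, J:53}
add V (QoS class 75) → {V:75, P:63, J:53}
update V to QoS class 83 → {V:83, P:63, J:53}
forward next packet → V; now {P:63, J:53}
forward next packet → P; now {J:53}
forward next packet → J; now {}
add W (QoS class 13) → {W:13}
update W to QoS class 62 → {W:62}
update W to QoS class 93 → {W:93}
add N (QoS class 78) → {W:93, N:78}
add G (QoS class 51) → {W:93, N:78, G:51}
add H (QoS class 21) → {W:93, N:78, G:51, H:21}
forward next packet → W; now {N:78, G:51, H:21}
forward next packet → N; now {G:51, H:21}
forward next packet → G; now {H:21}
forward next packet → H; now {}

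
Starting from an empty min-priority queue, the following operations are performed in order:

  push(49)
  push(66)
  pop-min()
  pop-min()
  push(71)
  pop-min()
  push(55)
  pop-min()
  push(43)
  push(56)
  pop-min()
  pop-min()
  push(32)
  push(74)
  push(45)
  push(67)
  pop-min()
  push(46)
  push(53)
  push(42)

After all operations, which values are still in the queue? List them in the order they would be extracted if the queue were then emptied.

42 → 45 → 46 → 53 → 67 → 74

insert 49 → {49}
insert 66 → {49, 66}
pop-min → 49; now {66}
pop-min → 66; now {}
insert 71 → {71}
pop-min → 71; now {}
insert 55 → {55}
pop-min → 55; now {}
insert 43 → {43}
insert 56 → {43, 56}
pop-min → 43; now {56}
pop-min → 56; now {}
insert 32 → {32}
insert 74 → {32, 74}
insert 45 → {32, 45, 74}
insert 67 → {32, 45, 67, 74}
pop-min → 32; now {45, 67, 74}
insert 46 → {45, 46, 67, 74}
insert 53 → {45, 46, 53, 67, 74}
insert 42 → {42, 45, 46, 53, 67, 74}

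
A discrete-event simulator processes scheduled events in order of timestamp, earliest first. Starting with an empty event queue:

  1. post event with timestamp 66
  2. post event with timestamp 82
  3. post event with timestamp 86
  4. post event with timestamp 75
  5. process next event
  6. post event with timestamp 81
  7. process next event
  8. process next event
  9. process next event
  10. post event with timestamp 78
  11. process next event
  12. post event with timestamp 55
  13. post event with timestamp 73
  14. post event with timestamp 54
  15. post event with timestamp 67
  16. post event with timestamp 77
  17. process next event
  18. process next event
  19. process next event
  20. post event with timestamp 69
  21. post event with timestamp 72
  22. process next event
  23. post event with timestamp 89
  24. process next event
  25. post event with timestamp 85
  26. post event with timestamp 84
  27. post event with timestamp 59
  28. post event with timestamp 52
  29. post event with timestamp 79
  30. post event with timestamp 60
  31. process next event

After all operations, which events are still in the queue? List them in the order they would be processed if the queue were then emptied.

59 → 60 → 73 → 77 → 79 → 84 → 85 → 86 → 89

insert 66 → {66}
insert 82 → {66, 82}
insert 86 → {66, 82, 86}
insert 75 → {66, 75, 82, 86}
process next event → 66; now {75, 82, 86}
insert 81 → {75, 81, 82, 86}
process next event → 75; now {81, 82, 86}
process next event → 81; now {82, 86}
process next event → 82; now {86}
insert 78 → {78, 86}
process next event → 78; now {86}
insert 55 → {55, 86}
insert 73 → {55, 73, 86}
insert 54 → {54, 55, 73, 86}
insert 67 → {54, 55, 67, 73, 86}
insert 77 → {54, 55, 67, 73, 77, 86}
process next event → 54; now {55, 67, 73, 77, 86}
process next event → 55; now {67, 73, 77, 86}
process next event → 67; now {73, 77, 86}
insert 69 → {69, 73, 77, 86}
insert 72 → {69, 72, 73, 77, 86}
process next event → 69; now {72, 73, 77, 86}
insert 89 → {72, 73, 77, 86, 89}
process next event → 72; now {73, 77, 86, 89}
insert 85 → {73, 77, 85, 86, 89}
insert 84 → {73, 77, 84, 85, 86, 89}
insert 59 → {59, 73, 77, 84, 85, 86, 89}
insert 52 → {52, 59, 73, 77, 84, 85, 86, 89}
insert 79 → {52, 59, 73, 77, 79, 84, 85, 86, 89}
insert 60 → {52, 59, 60, 73, 77, 79, 84, 85, 86, 89}
process next event → 52; now {59, 60, 73, 77, 79, 84, 85, 86, 89}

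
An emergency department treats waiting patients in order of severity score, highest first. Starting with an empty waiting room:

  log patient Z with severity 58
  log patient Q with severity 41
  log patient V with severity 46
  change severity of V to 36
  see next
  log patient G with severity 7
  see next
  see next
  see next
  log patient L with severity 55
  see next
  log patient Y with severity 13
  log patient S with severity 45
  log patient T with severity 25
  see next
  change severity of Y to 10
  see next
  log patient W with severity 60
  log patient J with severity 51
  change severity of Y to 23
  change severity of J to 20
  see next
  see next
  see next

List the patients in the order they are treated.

add Z (severity 58) → {Z:58}
add Q (severity 41) → {Z:58, Q:41}
add V (severity 46) → {Z:58, V:46, Q:41}
update V to severity 36 → {Z:58, Q:41, V:36}
see next → Z; now {Q:41, V:36}
add G (severity 7) → {Q:41, V:36, G:7}
see next → Q; now {V:36, G:7}
see next → V; now {G:7}
see next → G; now {}
add L (severity 55) → {L:55}
see next → L; now {}
add Y (severity 13) → {Y:13}
add S (severity 45) → {S:45, Y:13}
add T (severity 25) → {S:45, T:25, Y:13}
see next → S; now {T:25, Y:13}
update Y to severity 10 → {T:25, Y:10}
see next → T; now {Y:10}
add W (severity 60) → {W:60, Y:10}
add J (severity 51) → {W:60, J:51, Y:10}
update Y to severity 23 → {W:60, J:51, Y:23}
update J to severity 20 → {W:60, Y:23, J:20}
see next → W; now {Y:23, J:20}
see next → Y; now {J:20}
see next → J; now {}

[Z, Q, V, G, L, S, T, W, Y, J]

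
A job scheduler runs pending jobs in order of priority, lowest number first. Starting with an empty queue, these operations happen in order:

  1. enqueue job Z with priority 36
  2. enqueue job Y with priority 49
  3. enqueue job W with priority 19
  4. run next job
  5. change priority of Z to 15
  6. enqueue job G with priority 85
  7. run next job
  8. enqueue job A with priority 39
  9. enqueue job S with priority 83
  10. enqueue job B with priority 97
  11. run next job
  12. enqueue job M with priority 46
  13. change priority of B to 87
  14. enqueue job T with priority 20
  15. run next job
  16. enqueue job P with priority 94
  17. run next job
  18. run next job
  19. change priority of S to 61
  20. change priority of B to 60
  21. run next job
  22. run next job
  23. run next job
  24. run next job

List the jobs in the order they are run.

[W, Z, A, T, M, Y, B, S, G, P]

add Z (priority 36) → {Z:36}
add Y (priority 49) → {Z:36, Y:49}
add W (priority 19) → {W:19, Z:36, Y:49}
run next job → W; now {Z:36, Y:49}
update Z to priority 15 → {Z:15, Y:49}
add G (priority 85) → {Z:15, Y:49, G:85}
run next job → Z; now {Y:49, G:85}
add A (priority 39) → {A:39, Y:49, G:85}
add S (priority 83) → {A:39, Y:49, S:83, G:85}
add B (priority 97) → {A:39, Y:49, S:83, G:85, B:97}
run next job → A; now {Y:49, S:83, G:85, B:97}
add M (priority 46) → {M:46, Y:49, S:83, G:85, B:97}
update B to priority 87 → {M:46, Y:49, S:83, G:85, B:87}
add T (priority 20) → {T:20, M:46, Y:49, S:83, G:85, B:87}
run next job → T; now {M:46, Y:49, S:83, G:85, B:87}
add P (priority 94) → {M:46, Y:49, S:83, G:85, B:87, P:94}
run next job → M; now {Y:49, S:83, G:85, B:87, P:94}
run next job → Y; now {S:83, G:85, B:87, P:94}
update S to priority 61 → {S:61, G:85, B:87, P:94}
update B to priority 60 → {B:60, S:61, G:85, P:94}
run next job → B; now {S:61, G:85, P:94}
run next job → S; now {G:85, P:94}
run next job → G; now {P:94}
run next job → P; now {}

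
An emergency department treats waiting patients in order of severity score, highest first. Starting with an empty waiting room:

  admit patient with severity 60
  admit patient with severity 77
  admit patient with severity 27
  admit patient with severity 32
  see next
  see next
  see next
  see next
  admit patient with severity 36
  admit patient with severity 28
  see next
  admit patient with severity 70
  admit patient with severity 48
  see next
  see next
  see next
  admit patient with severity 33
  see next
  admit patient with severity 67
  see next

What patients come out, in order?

insert 60 → {60}
insert 77 → {77, 60}
insert 27 → {77, 60, 27}
insert 32 → {77, 60, 32, 27}
see next → 77; now {60, 32, 27}
see next → 60; now {32, 27}
see next → 32; now {27}
see next → 27; now {}
insert 36 → {36}
insert 28 → {36, 28}
see next → 36; now {28}
insert 70 → {70, 28}
insert 48 → {70, 48, 28}
see next → 70; now {48, 28}
see next → 48; now {28}
see next → 28; now {}
insert 33 → {33}
see next → 33; now {}
insert 67 → {67}
see next → 67; now {}

77, 60, 32, 27, 36, 70, 48, 28, 33, 67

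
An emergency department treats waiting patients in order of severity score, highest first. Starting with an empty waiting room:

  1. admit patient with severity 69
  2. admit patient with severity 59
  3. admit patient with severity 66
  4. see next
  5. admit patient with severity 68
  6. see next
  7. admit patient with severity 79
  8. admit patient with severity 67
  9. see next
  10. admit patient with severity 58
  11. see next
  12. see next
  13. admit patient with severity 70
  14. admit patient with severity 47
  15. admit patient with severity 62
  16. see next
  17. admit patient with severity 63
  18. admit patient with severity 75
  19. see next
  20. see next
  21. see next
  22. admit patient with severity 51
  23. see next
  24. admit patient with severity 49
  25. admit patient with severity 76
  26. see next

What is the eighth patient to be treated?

63

insert 69 → {69}
insert 59 → {69, 59}
insert 66 → {69, 66, 59}
see next → 69; now {66, 59}
insert 68 → {68, 66, 59}
see next → 68; now {66, 59}
insert 79 → {79, 66, 59}
insert 67 → {79, 67, 66, 59}
see next → 79; now {67, 66, 59}
insert 58 → {67, 66, 59, 58}
see next → 67; now {66, 59, 58}
see next → 66; now {59, 58}
insert 70 → {70, 59, 58}
insert 47 → {70, 59, 58, 47}
insert 62 → {70, 62, 59, 58, 47}
see next → 70; now {62, 59, 58, 47}
insert 63 → {63, 62, 59, 58, 47}
insert 75 → {75, 63, 62, 59, 58, 47}
see next → 75; now {63, 62, 59, 58, 47}
see next → 63; now {62, 59, 58, 47}
see next → 62; now {59, 58, 47}
insert 51 → {59, 58, 51, 47}
see next → 59; now {58, 51, 47}
insert 49 → {58, 51, 49, 47}
insert 76 → {76, 58, 51, 49, 47}
see next → 76; now {58, 51, 49, 47}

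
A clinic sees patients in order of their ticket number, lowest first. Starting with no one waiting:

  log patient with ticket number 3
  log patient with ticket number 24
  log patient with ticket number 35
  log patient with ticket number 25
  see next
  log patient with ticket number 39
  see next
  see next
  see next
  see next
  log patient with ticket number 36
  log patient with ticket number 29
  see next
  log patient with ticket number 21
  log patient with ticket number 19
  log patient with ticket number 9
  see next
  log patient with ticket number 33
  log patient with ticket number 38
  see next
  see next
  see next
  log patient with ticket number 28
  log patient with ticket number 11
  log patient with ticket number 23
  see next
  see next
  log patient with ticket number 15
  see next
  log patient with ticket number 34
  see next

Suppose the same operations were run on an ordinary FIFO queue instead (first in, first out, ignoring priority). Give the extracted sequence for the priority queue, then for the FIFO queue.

priority queue: 3, 24, 25, 35, 39, 29, 9, 19, 21, 33, 11, 23, 15, 28; FIFO queue: 3, 24, 35, 25, 39, 36, 29, 21, 19, 9, 33, 38, 28, 11

insert 3 → {3}
insert 24 → {3, 24}
insert 35 → {3, 24, 35}
insert 25 → {3, 24, 25, 35}
see next → 3; now {24, 25, 35}
insert 39 → {24, 25, 35, 39}
see next → 24; now {25, 35, 39}
see next → 25; now {35, 39}
see next → 35; now {39}
see next → 39; now {}
insert 36 → {36}
insert 29 → {29, 36}
see next → 29; now {36}
insert 21 → {21, 36}
insert 19 → {19, 21, 36}
insert 9 → {9, 19, 21, 36}
see next → 9; now {19, 21, 36}
insert 33 → {19, 21, 33, 36}
insert 38 → {19, 21, 33, 36, 38}
see next → 19; now {21, 33, 36, 38}
see next → 21; now {33, 36, 38}
see next → 33; now {36, 38}
insert 28 → {28, 36, 38}
insert 11 → {11, 28, 36, 38}
insert 23 → {11, 23, 28, 36, 38}
see next → 11; now {23, 28, 36, 38}
see next → 23; now {28, 36, 38}
insert 15 → {15, 28, 36, 38}
see next → 15; now {28, 36, 38}
insert 34 → {28, 34, 36, 38}
see next → 28; now {34, 36, 38}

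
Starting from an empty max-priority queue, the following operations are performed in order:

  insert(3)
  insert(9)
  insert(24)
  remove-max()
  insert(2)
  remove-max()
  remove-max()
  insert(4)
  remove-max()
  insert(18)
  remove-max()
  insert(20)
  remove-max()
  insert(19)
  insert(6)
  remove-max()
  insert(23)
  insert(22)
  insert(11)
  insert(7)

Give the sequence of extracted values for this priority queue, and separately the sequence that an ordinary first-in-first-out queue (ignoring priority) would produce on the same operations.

priority queue: 24, 9, 3, 4, 18, 20, 19; FIFO queue: 3 → 9 → 24 → 2 → 4 → 18 → 20

insert 3 → {3}
insert 9 → {9, 3}
insert 24 → {24, 9, 3}
remove-max → 24; now {9, 3}
insert 2 → {9, 3, 2}
remove-max → 9; now {3, 2}
remove-max → 3; now {2}
insert 4 → {4, 2}
remove-max → 4; now {2}
insert 18 → {18, 2}
remove-max → 18; now {2}
insert 20 → {20, 2}
remove-max → 20; now {2}
insert 19 → {19, 2}
insert 6 → {19, 6, 2}
remove-max → 19; now {6, 2}
insert 23 → {23, 6, 2}
insert 22 → {23, 22, 6, 2}
insert 11 → {23, 22, 11, 6, 2}
insert 7 → {23, 22, 11, 7, 6, 2}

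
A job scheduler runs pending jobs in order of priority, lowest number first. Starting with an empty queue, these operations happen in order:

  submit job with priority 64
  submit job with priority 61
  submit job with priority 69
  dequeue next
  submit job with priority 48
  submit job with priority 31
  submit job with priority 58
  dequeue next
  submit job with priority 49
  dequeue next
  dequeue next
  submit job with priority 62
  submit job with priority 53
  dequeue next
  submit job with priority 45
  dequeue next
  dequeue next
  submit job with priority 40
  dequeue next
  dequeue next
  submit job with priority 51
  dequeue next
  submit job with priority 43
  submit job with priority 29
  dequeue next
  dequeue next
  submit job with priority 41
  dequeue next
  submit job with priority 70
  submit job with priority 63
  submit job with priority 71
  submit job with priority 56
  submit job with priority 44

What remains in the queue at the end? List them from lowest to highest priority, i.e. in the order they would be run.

44, 56, 63, 64, 69, 70, 71

insert 64 → {64}
insert 61 → {61, 64}
insert 69 → {61, 64, 69}
dequeue next → 61; now {64, 69}
insert 48 → {48, 64, 69}
insert 31 → {31, 48, 64, 69}
insert 58 → {31, 48, 58, 64, 69}
dequeue next → 31; now {48, 58, 64, 69}
insert 49 → {48, 49, 58, 64, 69}
dequeue next → 48; now {49, 58, 64, 69}
dequeue next → 49; now {58, 64, 69}
insert 62 → {58, 62, 64, 69}
insert 53 → {53, 58, 62, 64, 69}
dequeue next → 53; now {58, 62, 64, 69}
insert 45 → {45, 58, 62, 64, 69}
dequeue next → 45; now {58, 62, 64, 69}
dequeue next → 58; now {62, 64, 69}
insert 40 → {40, 62, 64, 69}
dequeue next → 40; now {62, 64, 69}
dequeue next → 62; now {64, 69}
insert 51 → {51, 64, 69}
dequeue next → 51; now {64, 69}
insert 43 → {43, 64, 69}
insert 29 → {29, 43, 64, 69}
dequeue next → 29; now {43, 64, 69}
dequeue next → 43; now {64, 69}
insert 41 → {41, 64, 69}
dequeue next → 41; now {64, 69}
insert 70 → {64, 69, 70}
insert 63 → {63, 64, 69, 70}
insert 71 → {63, 64, 69, 70, 71}
insert 56 → {56, 63, 64, 69, 70, 71}
insert 44 → {44, 56, 63, 64, 69, 70, 71}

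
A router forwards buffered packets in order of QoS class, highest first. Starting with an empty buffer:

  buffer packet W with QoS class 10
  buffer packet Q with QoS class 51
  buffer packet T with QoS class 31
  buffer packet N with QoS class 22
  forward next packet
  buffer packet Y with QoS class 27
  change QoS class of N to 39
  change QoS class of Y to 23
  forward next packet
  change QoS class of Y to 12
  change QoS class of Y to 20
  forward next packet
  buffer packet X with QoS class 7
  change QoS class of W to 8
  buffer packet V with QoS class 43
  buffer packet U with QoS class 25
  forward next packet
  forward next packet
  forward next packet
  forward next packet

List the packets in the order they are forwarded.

[Q, N, T, V, U, Y, W]

add W (QoS class 10) → {W:10}
add Q (QoS class 51) → {Q:51, W:10}
add T (QoS class 31) → {Q:51, T:31, W:10}
add N (QoS class 22) → {Q:51, T:31, N:22, W:10}
forward next packet → Q; now {T:31, N:22, W:10}
add Y (QoS class 27) → {T:31, Y:27, N:22, W:10}
update N to QoS class 39 → {N:39, T:31, Y:27, W:10}
update Y to QoS class 23 → {N:39, T:31, Y:23, W:10}
forward next packet → N; now {T:31, Y:23, W:10}
update Y to QoS class 12 → {T:31, Y:12, W:10}
update Y to QoS class 20 → {T:31, Y:20, W:10}
forward next packet → T; now {Y:20, W:10}
add X (QoS class 7) → {Y:20, W:10, X:7}
update W to QoS class 8 → {Y:20, W:8, X:7}
add V (QoS class 43) → {V:43, Y:20, W:8, X:7}
add U (QoS class 25) → {V:43, U:25, Y:20, W:8, X:7}
forward next packet → V; now {U:25, Y:20, W:8, X:7}
forward next packet → U; now {Y:20, W:8, X:7}
forward next packet → Y; now {W:8, X:7}
forward next packet → W; now {X:7}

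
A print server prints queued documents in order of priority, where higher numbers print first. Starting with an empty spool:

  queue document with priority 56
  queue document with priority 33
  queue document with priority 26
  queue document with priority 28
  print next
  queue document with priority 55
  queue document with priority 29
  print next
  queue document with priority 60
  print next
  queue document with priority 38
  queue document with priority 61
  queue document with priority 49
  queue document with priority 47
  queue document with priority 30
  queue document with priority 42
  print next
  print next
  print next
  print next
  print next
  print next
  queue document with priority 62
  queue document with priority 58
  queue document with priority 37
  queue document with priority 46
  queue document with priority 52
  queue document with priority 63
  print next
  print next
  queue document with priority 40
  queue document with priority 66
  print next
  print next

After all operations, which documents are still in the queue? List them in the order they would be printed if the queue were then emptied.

52 → 46 → 40 → 37 → 30 → 29 → 28 → 26

insert 56 → {56}
insert 33 → {56, 33}
insert 26 → {56, 33, 26}
insert 28 → {56, 33, 28, 26}
print next → 56; now {33, 28, 26}
insert 55 → {55, 33, 28, 26}
insert 29 → {55, 33, 29, 28, 26}
print next → 55; now {33, 29, 28, 26}
insert 60 → {60, 33, 29, 28, 26}
print next → 60; now {33, 29, 28, 26}
insert 38 → {38, 33, 29, 28, 26}
insert 61 → {61, 38, 33, 29, 28, 26}
insert 49 → {61, 49, 38, 33, 29, 28, 26}
insert 47 → {61, 49, 47, 38, 33, 29, 28, 26}
insert 30 → {61, 49, 47, 38, 33, 30, 29, 28, 26}
insert 42 → {61, 49, 47, 42, 38, 33, 30, 29, 28, 26}
print next → 61; now {49, 47, 42, 38, 33, 30, 29, 28, 26}
print next → 49; now {47, 42, 38, 33, 30, 29, 28, 26}
print next → 47; now {42, 38, 33, 30, 29, 28, 26}
print next → 42; now {38, 33, 30, 29, 28, 26}
print next → 38; now {33, 30, 29, 28, 26}
print next → 33; now {30, 29, 28, 26}
insert 62 → {62, 30, 29, 28, 26}
insert 58 → {62, 58, 30, 29, 28, 26}
insert 37 → {62, 58, 37, 30, 29, 28, 26}
insert 46 → {62, 58, 46, 37, 30, 29, 28, 26}
insert 52 → {62, 58, 52, 46, 37, 30, 29, 28, 26}
insert 63 → {63, 62, 58, 52, 46, 37, 30, 29, 28, 26}
print next → 63; now {62, 58, 52, 46, 37, 30, 29, 28, 26}
print next → 62; now {58, 52, 46, 37, 30, 29, 28, 26}
insert 40 → {58, 52, 46, 40, 37, 30, 29, 28, 26}
insert 66 → {66, 58, 52, 46, 40, 37, 30, 29, 28, 26}
print next → 66; now {58, 52, 46, 40, 37, 30, 29, 28, 26}
print next → 58; now {52, 46, 40, 37, 30, 29, 28, 26}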